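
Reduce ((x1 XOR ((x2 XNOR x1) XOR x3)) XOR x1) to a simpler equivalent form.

By XOR self-cancellation ((E XOR v) XOR v = E):
= ((x2 XNOR x1) XOR x3)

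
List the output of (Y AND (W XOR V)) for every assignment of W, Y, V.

W | Y | V | Output
------------------
0 | 0 | 0 | 0
0 | 0 | 1 | 0
0 | 1 | 0 | 0
0 | 1 | 1 | 1
1 | 0 | 0 | 0
1 | 0 | 1 | 0
1 | 1 | 0 | 1
1 | 1 | 1 | 0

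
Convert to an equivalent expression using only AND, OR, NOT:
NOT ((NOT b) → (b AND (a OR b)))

(NOT b) AND NOT (b AND (a OR b))
(Negated implication: NOT(A → B) = A AND NOT B)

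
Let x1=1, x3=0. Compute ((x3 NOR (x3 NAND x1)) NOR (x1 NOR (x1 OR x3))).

Substituting: ((0 NOR (0 NAND 1)) NOR (1 NOR (1 OR 0)))
= 1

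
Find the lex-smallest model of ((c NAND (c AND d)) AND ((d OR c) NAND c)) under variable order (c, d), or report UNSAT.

c=0, d=0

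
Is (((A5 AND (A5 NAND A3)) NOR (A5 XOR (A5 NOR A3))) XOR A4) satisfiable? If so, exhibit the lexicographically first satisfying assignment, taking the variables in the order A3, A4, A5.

A3=0, A4=1, A5=0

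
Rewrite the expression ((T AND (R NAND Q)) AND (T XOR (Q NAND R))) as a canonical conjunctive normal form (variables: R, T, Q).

(R OR T OR Q) AND (R OR T OR NOT Q) AND (R OR NOT T OR Q) AND (R OR NOT T OR NOT Q) AND (NOT R OR T OR Q) AND (NOT R OR T OR NOT Q) AND (NOT R OR NOT T OR Q) AND (NOT R OR NOT T OR NOT Q)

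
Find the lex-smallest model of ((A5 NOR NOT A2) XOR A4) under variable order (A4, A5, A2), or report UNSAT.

A4=0, A5=0, A2=1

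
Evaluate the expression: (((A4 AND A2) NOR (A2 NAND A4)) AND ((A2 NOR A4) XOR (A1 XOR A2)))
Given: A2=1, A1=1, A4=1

Substituting: (((1 AND 1) NOR (1 NAND 1)) AND ((1 NOR 1) XOR (1 XOR 1)))
= 0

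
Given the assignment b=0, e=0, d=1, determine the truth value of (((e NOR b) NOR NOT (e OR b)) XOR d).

Substituting: (((0 NOR 0) NOR NOT (0 OR 0)) XOR 1)
= 1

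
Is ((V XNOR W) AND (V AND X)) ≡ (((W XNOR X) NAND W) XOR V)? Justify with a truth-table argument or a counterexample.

No. Counterexample: with X=0, W=0, V=0, Expression 1 = 0 but Expression 2 = 1.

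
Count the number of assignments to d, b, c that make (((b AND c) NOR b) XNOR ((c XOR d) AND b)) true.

Satisfying assignments: (0,1,0), (1,1,1)
Count: 2 out of 8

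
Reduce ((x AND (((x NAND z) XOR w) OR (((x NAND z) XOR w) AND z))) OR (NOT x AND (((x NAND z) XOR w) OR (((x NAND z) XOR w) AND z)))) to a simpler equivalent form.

By distribution ((E AND v) OR (E AND NOT v) = E) then absorption (E OR (E AND v) = E):
= ((x NAND z) XOR w)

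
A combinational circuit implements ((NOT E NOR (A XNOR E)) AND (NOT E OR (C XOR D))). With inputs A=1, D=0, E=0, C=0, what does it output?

Substituting: ((NOT 0 NOR (1 XNOR 0)) AND (NOT 0 OR (0 XOR 0)))
= 0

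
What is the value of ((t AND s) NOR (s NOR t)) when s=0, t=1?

Substituting: ((1 AND 0) NOR (0 NOR 1))
= 1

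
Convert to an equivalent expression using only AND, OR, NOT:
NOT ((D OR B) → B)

(D OR B) AND NOT B
(Negated implication: NOT(A → B) = A AND NOT B)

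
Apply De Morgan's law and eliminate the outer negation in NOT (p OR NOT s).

NOT p AND s
De Morgan's: NOT(OR of terms) = AND of negations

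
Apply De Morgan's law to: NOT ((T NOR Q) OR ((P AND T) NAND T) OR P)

NOT (T NOR Q) AND NOT ((P AND T) NAND T) AND NOT P
De Morgan's: NOT(OR of terms) = AND of negations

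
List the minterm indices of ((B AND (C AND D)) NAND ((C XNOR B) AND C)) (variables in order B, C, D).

Σm(0, 1, 2, 3, 4, 5, 6) = (NOT B AND NOT C AND NOT D) OR (NOT B AND NOT C AND D) OR (NOT B AND C AND NOT D) OR (NOT B AND C AND D) OR (B AND NOT C AND NOT D) OR (B AND NOT C AND D) OR (B AND C AND NOT D)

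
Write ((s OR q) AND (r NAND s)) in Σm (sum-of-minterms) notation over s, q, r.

Σm(2, 3, 4, 6) = (NOT s AND q AND NOT r) OR (NOT s AND q AND r) OR (s AND NOT q AND NOT r) OR (s AND q AND NOT r)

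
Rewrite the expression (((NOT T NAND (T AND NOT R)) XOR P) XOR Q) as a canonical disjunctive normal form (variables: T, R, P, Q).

(NOT T AND NOT R AND NOT P AND NOT Q) OR (NOT T AND NOT R AND P AND Q) OR (NOT T AND R AND NOT P AND NOT Q) OR (NOT T AND R AND P AND Q) OR (T AND NOT R AND NOT P AND NOT Q) OR (T AND NOT R AND P AND Q) OR (T AND R AND NOT P AND NOT Q) OR (T AND R AND P AND Q)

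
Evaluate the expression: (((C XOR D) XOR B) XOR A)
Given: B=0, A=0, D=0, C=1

Substituting: (((1 XOR 0) XOR 0) XOR 0)
= 1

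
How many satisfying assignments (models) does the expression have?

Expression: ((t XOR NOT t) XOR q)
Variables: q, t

Satisfying assignments: (0,0), (0,1)
Count: 2 out of 4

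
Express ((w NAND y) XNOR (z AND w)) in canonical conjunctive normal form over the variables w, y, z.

(w OR y OR z) AND (w OR y OR NOT z) AND (w OR NOT y OR z) AND (w OR NOT y OR NOT z) AND (NOT w OR y OR z) AND (NOT w OR NOT y OR NOT z)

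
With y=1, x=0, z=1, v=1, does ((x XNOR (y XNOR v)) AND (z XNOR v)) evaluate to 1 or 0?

Substituting: ((0 XNOR (1 XNOR 1)) AND (1 XNOR 1))
= 0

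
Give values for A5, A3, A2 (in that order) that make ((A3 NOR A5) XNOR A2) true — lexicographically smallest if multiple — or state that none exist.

A5=0, A3=0, A2=1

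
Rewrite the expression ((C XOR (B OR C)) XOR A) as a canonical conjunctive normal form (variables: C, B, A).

(C OR B OR A) AND (C OR NOT B OR NOT A) AND (NOT C OR B OR A) AND (NOT C OR NOT B OR A)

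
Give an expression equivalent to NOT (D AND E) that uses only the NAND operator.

(((D NAND E) NAND (D NAND E)) NAND ((D NAND E) NAND (D NAND E)))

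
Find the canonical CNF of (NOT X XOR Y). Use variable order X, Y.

(X OR NOT Y) AND (NOT X OR Y)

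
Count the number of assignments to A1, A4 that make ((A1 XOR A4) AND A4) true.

Satisfying assignments: (0,1)
Count: 1 out of 4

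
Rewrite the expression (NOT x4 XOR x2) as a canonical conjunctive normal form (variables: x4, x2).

(x4 OR NOT x2) AND (NOT x4 OR x2)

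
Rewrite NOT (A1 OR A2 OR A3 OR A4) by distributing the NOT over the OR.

NOT A1 AND NOT A2 AND NOT A3 AND NOT A4
De Morgan's: NOT(OR of terms) = AND of negations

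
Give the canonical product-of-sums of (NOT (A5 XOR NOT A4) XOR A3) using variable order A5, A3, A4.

ΠM(0, 3, 5, 6) = (A5 OR A3 OR A4) AND (A5 OR NOT A3 OR NOT A4) AND (NOT A5 OR A3 OR NOT A4) AND (NOT A5 OR NOT A3 OR A4)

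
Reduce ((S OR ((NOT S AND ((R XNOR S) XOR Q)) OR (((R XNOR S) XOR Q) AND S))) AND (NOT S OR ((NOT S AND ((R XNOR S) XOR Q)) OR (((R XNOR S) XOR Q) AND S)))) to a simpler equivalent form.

By distribution ((E OR v) AND (E OR NOT v) = E) then distribution ((E AND v) OR (E AND NOT v) = E):
= ((R XNOR S) XOR Q)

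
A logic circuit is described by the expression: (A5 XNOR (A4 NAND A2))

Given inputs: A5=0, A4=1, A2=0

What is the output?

Substituting: (0 XNOR (1 NAND 0))
= 0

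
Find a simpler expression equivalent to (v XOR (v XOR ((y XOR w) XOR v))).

By XOR self-cancellation ((E XOR v) XOR v = E):
= ((y XOR w) XOR v)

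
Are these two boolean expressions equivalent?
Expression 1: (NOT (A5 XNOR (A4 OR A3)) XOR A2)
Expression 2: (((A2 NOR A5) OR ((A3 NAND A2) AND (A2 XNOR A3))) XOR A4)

No. Counterexample: with A2=0, A4=0, A5=0, A3=0, Expression 1 = 0 but Expression 2 = 1.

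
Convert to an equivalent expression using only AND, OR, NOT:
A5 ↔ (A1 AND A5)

(A5 AND (A1 AND A5)) OR (NOT A5 AND NOT (A1 AND A5))
(Biconditional = both true or both false)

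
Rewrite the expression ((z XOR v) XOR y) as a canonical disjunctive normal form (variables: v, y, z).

(NOT v AND NOT y AND z) OR (NOT v AND y AND NOT z) OR (v AND NOT y AND NOT z) OR (v AND y AND z)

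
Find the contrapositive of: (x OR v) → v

Contrapositive: NOT v → NOT (x OR v)
Note: A statement and its contrapositive are logically equivalent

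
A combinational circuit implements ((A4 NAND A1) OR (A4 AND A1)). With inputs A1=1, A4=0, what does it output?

Substituting: ((0 NAND 1) OR (0 AND 1))
= 1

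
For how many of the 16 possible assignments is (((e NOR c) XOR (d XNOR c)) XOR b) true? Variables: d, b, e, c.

Satisfying assignments: (0,0,1,0), (0,1,0,0), (0,1,0,1), (0,1,1,1), (1,0,0,0), (1,0,0,1), (1,0,1,1), (1,1,1,0)
Count: 8 out of 16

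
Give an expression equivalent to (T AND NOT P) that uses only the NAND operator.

((T NAND (P NAND P)) NAND (T NAND (P NAND P)))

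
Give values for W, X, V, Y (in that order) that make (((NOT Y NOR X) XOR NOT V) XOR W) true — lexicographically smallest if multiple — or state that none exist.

W=0, X=0, V=0, Y=0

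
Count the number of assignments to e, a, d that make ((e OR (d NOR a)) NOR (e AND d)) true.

Satisfying assignments: (0,0,1), (0,1,0), (0,1,1)
Count: 3 out of 8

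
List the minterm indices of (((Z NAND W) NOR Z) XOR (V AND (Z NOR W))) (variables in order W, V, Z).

Σm(2) = (NOT W AND V AND NOT Z)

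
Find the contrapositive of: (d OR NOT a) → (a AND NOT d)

Contrapositive: NOT (a AND NOT d) → NOT (d OR NOT a)
Note: A statement and its contrapositive are logically equivalent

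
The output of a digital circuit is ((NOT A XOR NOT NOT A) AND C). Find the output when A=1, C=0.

Substituting: ((NOT 1 XOR NOT NOT 1) AND 0)
= 0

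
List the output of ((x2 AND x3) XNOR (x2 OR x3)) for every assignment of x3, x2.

x3 | x2 | Output
----------------
0 | 0 | 1
0 | 1 | 0
1 | 0 | 0
1 | 1 | 1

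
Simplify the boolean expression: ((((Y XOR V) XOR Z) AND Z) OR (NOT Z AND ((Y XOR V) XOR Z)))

By distribution ((E AND v) OR (E AND NOT v) = E):
= ((Y XOR V) XOR Z)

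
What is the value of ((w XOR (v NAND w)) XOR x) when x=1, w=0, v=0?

Substituting: ((0 XOR (0 NAND 0)) XOR 1)
= 0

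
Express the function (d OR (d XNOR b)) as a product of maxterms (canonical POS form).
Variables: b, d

ΠM(2) = (NOT b OR d)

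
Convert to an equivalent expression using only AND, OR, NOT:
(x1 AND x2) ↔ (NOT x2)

((x1 AND x2) AND (NOT x2)) OR (NOT (x1 AND x2) AND x2)
(Biconditional = both true or both false)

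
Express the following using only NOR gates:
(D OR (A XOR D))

((D NOR ((((A NOR D) NOR (A NOR D)) NOR ((A NOR D) NOR (A NOR D))) NOR ((((A NOR A) NOR (D NOR D)) NOR ((A NOR A) NOR (D NOR D))) NOR (((A NOR A) NOR (D NOR D)) NOR ((A NOR A) NOR (D NOR D)))))) NOR (D NOR ((((A NOR D) NOR (A NOR D)) NOR ((A NOR D) NOR (A NOR D))) NOR ((((A NOR A) NOR (D NOR D)) NOR ((A NOR A) NOR (D NOR D))) NOR (((A NOR A) NOR (D NOR D)) NOR ((A NOR A) NOR (D NOR D)))))))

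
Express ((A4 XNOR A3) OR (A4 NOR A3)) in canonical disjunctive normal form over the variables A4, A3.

(NOT A4 AND NOT A3) OR (A4 AND A3)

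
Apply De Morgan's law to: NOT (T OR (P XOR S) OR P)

NOT T AND NOT (P XOR S) AND NOT P
De Morgan's: NOT(OR of terms) = AND of negations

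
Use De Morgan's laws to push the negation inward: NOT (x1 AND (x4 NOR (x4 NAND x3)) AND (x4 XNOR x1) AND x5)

NOT x1 OR NOT (x4 NOR (x4 NAND x3)) OR NOT (x4 XNOR x1) OR NOT x5
De Morgan's: NOT(AND of terms) = OR of negations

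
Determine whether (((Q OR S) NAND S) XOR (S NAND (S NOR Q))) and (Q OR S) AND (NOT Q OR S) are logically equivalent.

Yes, they are equivalent — the two output columns agree on all 4 assignments:
Q | S | Expression 1 | Expression 2
-----------------------------------
0 | 0 | 0 | 0
0 | 1 | 1 | 1
1 | 0 | 0 | 0
1 | 1 | 1 | 1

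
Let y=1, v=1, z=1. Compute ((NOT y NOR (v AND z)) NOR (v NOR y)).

Substituting: ((NOT 1 NOR (1 AND 1)) NOR (1 NOR 1))
= 1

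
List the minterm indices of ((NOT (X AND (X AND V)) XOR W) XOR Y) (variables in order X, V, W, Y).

Σm(0, 3, 4, 7, 8, 11, 13, 14) = (NOT X AND NOT V AND NOT W AND NOT Y) OR (NOT X AND NOT V AND W AND Y) OR (NOT X AND V AND NOT W AND NOT Y) OR (NOT X AND V AND W AND Y) OR (X AND NOT V AND NOT W AND NOT Y) OR (X AND NOT V AND W AND Y) OR (X AND V AND NOT W AND Y) OR (X AND V AND W AND NOT Y)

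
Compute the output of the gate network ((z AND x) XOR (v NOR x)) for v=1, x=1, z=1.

Substituting: ((1 AND 1) XOR (1 NOR 1))
= 1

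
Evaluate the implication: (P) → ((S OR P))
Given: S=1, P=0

Antecedent (P) = 0; consequent ((S OR P)) = 1.
0 → 1 = 1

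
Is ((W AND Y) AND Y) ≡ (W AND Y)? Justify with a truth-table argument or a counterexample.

Yes, they are equivalent — the two output columns agree on all 4 assignments:
W | Y | Expression 1 | Expression 2
-----------------------------------
0 | 0 | 0 | 0
0 | 1 | 0 | 0
1 | 0 | 0 | 0
1 | 1 | 1 | 1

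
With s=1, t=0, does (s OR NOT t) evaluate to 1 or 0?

Substituting: (1 OR NOT 0)
= 1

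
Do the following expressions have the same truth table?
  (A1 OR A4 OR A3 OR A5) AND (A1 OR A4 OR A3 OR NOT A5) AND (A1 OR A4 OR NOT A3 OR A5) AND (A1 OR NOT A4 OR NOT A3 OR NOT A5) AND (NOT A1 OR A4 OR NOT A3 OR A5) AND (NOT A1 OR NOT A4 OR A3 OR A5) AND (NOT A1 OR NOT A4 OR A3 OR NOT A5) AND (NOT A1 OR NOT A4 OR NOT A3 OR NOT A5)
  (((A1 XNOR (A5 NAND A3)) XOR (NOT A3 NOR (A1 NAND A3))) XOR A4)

Yes, they are equivalent — the two output columns agree on all 16 assignments:
A1 | A4 | A3 | A5 | Expression 1 | Expression 2
-----------------------------------------------
0 | 0 | 0 | 0 | 0 | 0
0 | 0 | 0 | 1 | 0 | 0
0 | 0 | 1 | 0 | 0 | 0
0 | 0 | 1 | 1 | 1 | 1
0 | 1 | 0 | 0 | 1 | 1
0 | 1 | 0 | 1 | 1 | 1
0 | 1 | 1 | 0 | 1 | 1
0 | 1 | 1 | 1 | 0 | 0
1 | 0 | 0 | 0 | 1 | 1
1 | 0 | 0 | 1 | 1 | 1
1 | 0 | 1 | 0 | 0 | 0
1 | 0 | 1 | 1 | 1 | 1
1 | 1 | 0 | 0 | 0 | 0
1 | 1 | 0 | 1 | 0 | 0
1 | 1 | 1 | 0 | 1 | 1
1 | 1 | 1 | 1 | 0 | 0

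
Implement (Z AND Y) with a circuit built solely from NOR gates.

((Z NOR Z) NOR (Y NOR Y))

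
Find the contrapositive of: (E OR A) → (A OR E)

Contrapositive: NOT (A OR E) → NOT (E OR A)
Note: A statement and its contrapositive are logically equivalent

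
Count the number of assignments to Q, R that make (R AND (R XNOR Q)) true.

Satisfying assignments: (1,1)
Count: 1 out of 4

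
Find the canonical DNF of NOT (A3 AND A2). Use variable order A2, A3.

(NOT A2 AND NOT A3) OR (NOT A2 AND A3) OR (A2 AND NOT A3)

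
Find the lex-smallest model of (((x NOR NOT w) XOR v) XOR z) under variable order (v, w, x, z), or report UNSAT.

v=0, w=0, x=0, z=1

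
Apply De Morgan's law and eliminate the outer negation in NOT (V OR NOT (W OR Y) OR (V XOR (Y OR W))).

NOT V AND (W OR Y) AND NOT (V XOR (Y OR W))
De Morgan's: NOT(OR of terms) = AND of negations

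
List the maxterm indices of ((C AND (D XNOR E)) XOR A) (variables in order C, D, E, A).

ΠM(0, 2, 4, 6, 9, 10, 12, 15) = (C OR D OR E OR A) AND (C OR D OR NOT E OR A) AND (C OR NOT D OR E OR A) AND (C OR NOT D OR NOT E OR A) AND (NOT C OR D OR E OR NOT A) AND (NOT C OR D OR NOT E OR A) AND (NOT C OR NOT D OR E OR A) AND (NOT C OR NOT D OR NOT E OR NOT A)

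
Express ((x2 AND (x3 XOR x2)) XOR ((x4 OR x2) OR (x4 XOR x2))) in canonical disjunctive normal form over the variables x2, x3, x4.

(NOT x2 AND NOT x3 AND x4) OR (NOT x2 AND x3 AND x4) OR (x2 AND x3 AND NOT x4) OR (x2 AND x3 AND x4)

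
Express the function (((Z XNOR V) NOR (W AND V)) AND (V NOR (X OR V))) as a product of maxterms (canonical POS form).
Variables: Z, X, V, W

ΠM(0, 1, 2, 3, 4, 5, 6, 7, 10, 11, 12, 13, 14, 15) = (Z OR X OR V OR W) AND (Z OR X OR V OR NOT W) AND (Z OR X OR NOT V OR W) AND (Z OR X OR NOT V OR NOT W) AND (Z OR NOT X OR V OR W) AND (Z OR NOT X OR V OR NOT W) AND (Z OR NOT X OR NOT V OR W) AND (Z OR NOT X OR NOT V OR NOT W) AND (NOT Z OR X OR NOT V OR W) AND (NOT Z OR X OR NOT V OR NOT W) AND (NOT Z OR NOT X OR V OR W) AND (NOT Z OR NOT X OR V OR NOT W) AND (NOT Z OR NOT X OR NOT V OR W) AND (NOT Z OR NOT X OR NOT V OR NOT W)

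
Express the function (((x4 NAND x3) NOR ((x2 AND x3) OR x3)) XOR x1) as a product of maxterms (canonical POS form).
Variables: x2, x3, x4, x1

ΠM(0, 2, 4, 6, 8, 10, 12, 14) = (x2 OR x3 OR x4 OR x1) AND (x2 OR x3 OR NOT x4 OR x1) AND (x2 OR NOT x3 OR x4 OR x1) AND (x2 OR NOT x3 OR NOT x4 OR x1) AND (NOT x2 OR x3 OR x4 OR x1) AND (NOT x2 OR x3 OR NOT x4 OR x1) AND (NOT x2 OR NOT x3 OR x4 OR x1) AND (NOT x2 OR NOT x3 OR NOT x4 OR x1)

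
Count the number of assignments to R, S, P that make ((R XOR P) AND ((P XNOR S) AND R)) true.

Satisfying assignments: (1,0,0)
Count: 1 out of 8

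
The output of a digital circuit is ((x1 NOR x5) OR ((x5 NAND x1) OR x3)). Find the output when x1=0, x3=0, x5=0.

Substituting: ((0 NOR 0) OR ((0 NAND 0) OR 0))
= 1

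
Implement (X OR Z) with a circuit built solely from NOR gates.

((X NOR Z) NOR (X NOR Z))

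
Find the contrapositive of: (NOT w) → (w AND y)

Contrapositive: NOT (w AND y) → w
Note: A statement and its contrapositive are logically equivalent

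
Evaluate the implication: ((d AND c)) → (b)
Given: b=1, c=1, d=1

Antecedent ((d AND c)) = 1; consequent (b) = 1.
1 → 1 = 1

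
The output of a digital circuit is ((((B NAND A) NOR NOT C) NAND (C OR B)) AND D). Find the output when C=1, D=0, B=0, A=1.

Substituting: ((((0 NAND 1) NOR NOT 1) NAND (1 OR 0)) AND 0)
= 0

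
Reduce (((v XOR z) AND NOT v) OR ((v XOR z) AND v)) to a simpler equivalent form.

By distribution ((E AND v) OR (E AND NOT v) = E):
= (v XOR z)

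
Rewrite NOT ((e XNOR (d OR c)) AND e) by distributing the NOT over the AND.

NOT (e XNOR (d OR c)) OR NOT e
De Morgan's: NOT(AND of terms) = OR of negations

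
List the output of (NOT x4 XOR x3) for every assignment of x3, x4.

x3 | x4 | Output
----------------
0 | 0 | 1
0 | 1 | 0
1 | 0 | 0
1 | 1 | 1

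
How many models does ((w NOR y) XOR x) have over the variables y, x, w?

Satisfying assignments: (0,0,0), (0,1,1), (1,1,0), (1,1,1)
Count: 4 out of 8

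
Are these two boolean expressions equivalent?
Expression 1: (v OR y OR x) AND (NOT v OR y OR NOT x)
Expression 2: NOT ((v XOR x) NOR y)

Yes, they are equivalent — the two output columns agree on all 8 assignments:
v | y | x | Expression 1 | Expression 2
---------------------------------------
0 | 0 | 0 | 0 | 0
0 | 0 | 1 | 1 | 1
0 | 1 | 0 | 1 | 1
0 | 1 | 1 | 1 | 1
1 | 0 | 0 | 1 | 1
1 | 0 | 1 | 0 | 0
1 | 1 | 0 | 1 | 1
1 | 1 | 1 | 1 | 1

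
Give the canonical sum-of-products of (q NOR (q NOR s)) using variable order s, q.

Σm(2) = (s AND NOT q)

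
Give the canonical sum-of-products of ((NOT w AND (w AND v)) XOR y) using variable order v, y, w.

Σm(2, 3, 6, 7) = (NOT v AND y AND NOT w) OR (NOT v AND y AND w) OR (v AND y AND NOT w) OR (v AND y AND w)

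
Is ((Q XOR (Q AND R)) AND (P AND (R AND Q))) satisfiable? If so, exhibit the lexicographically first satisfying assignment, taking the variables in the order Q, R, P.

UNSATISFIABLE - no assignment makes this expression true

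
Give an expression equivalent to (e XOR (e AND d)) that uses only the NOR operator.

((((e NOR ((e NOR e) NOR (d NOR d))) NOR (e NOR ((e NOR e) NOR (d NOR d)))) NOR ((e NOR ((e NOR e) NOR (d NOR d))) NOR (e NOR ((e NOR e) NOR (d NOR d))))) NOR ((((e NOR e) NOR (((e NOR e) NOR (d NOR d)) NOR ((e NOR e) NOR (d NOR d)))) NOR ((e NOR e) NOR (((e NOR e) NOR (d NOR d)) NOR ((e NOR e) NOR (d NOR d))))) NOR (((e NOR e) NOR (((e NOR e) NOR (d NOR d)) NOR ((e NOR e) NOR (d NOR d)))) NOR ((e NOR e) NOR (((e NOR e) NOR (d NOR d)) NOR ((e NOR e) NOR (d NOR d)))))))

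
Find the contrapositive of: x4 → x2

Contrapositive: NOT x2 → NOT x4
Note: A statement and its contrapositive are logically equivalent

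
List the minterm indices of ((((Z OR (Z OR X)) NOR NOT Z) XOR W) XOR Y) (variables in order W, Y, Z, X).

Σm(4, 5, 6, 7, 8, 9, 10, 11) = (NOT W AND Y AND NOT Z AND NOT X) OR (NOT W AND Y AND NOT Z AND X) OR (NOT W AND Y AND Z AND NOT X) OR (NOT W AND Y AND Z AND X) OR (W AND NOT Y AND NOT Z AND NOT X) OR (W AND NOT Y AND NOT Z AND X) OR (W AND NOT Y AND Z AND NOT X) OR (W AND NOT Y AND Z AND X)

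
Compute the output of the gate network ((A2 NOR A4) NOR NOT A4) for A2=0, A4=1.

Substituting: ((0 NOR 1) NOR NOT 1)
= 1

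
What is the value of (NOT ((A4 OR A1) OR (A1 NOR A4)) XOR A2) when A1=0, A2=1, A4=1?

Substituting: (NOT ((1 OR 0) OR (0 NOR 1)) XOR 1)
= 1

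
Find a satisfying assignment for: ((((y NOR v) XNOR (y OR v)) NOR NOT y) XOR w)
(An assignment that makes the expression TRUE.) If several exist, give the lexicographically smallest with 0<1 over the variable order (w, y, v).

w=0, y=1, v=0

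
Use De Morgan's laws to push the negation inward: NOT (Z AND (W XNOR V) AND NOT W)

NOT Z OR NOT (W XNOR V) OR W
De Morgan's: NOT(AND of terms) = OR of negations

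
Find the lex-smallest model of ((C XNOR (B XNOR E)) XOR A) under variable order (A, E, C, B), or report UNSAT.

A=0, E=0, C=0, B=1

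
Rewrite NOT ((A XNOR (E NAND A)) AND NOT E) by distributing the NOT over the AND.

NOT (A XNOR (E NAND A)) OR E
De Morgan's: NOT(AND of terms) = OR of negations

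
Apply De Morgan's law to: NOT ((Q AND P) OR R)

NOT (Q AND P) AND NOT R
De Morgan's: NOT(OR of terms) = AND of negations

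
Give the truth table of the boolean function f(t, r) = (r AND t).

t | r | Output
--------------
0 | 0 | 0
0 | 1 | 0
1 | 0 | 0
1 | 1 | 1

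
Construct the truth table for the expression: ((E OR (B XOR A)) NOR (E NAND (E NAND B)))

A | E | B | Output
------------------
0 | 0 | 0 | 0
0 | 0 | 1 | 0
0 | 1 | 0 | 0
0 | 1 | 1 | 0
1 | 0 | 0 | 0
1 | 0 | 1 | 0
1 | 1 | 0 | 0
1 | 1 | 1 | 0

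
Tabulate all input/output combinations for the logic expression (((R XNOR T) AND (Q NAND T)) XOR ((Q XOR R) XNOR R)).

R | T | Q | Output
------------------
0 | 0 | 0 | 0
0 | 0 | 1 | 1
0 | 1 | 0 | 1
0 | 1 | 1 | 0
1 | 0 | 0 | 1
1 | 0 | 1 | 0
1 | 1 | 0 | 0
1 | 1 | 1 | 0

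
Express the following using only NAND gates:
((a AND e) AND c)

((((a NAND e) NAND (a NAND e)) NAND c) NAND (((a NAND e) NAND (a NAND e)) NAND c))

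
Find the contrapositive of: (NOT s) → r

Contrapositive: NOT r → s
Note: A statement and its contrapositive are logically equivalent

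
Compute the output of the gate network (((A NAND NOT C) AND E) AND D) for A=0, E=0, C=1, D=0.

Substituting: (((0 NAND NOT 1) AND 0) AND 0)
= 0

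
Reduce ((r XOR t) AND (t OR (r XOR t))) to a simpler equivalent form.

By absorption (E AND (E OR v) = E):
= (r XOR t)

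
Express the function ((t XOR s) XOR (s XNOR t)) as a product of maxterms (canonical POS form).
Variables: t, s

ΠM() = TRUE (no maxterms)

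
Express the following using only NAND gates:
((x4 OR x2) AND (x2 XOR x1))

((((x4 NAND x4) NAND (x2 NAND x2)) NAND ((x2 NAND (x2 NAND x1)) NAND (x1 NAND (x2 NAND x1)))) NAND (((x4 NAND x4) NAND (x2 NAND x2)) NAND ((x2 NAND (x2 NAND x1)) NAND (x1 NAND (x2 NAND x1)))))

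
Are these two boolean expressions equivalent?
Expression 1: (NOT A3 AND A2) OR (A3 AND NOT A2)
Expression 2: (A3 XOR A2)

Yes, they are equivalent — the two output columns agree on all 4 assignments:
A3 | A2 | Expression 1 | Expression 2
-------------------------------------
0 | 0 | 0 | 0
0 | 1 | 1 | 1
1 | 0 | 1 | 1
1 | 1 | 0 | 0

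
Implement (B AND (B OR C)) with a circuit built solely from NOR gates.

((B NOR B) NOR (((B NOR C) NOR (B NOR C)) NOR ((B NOR C) NOR (B NOR C))))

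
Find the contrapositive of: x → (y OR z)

Contrapositive: NOT (y OR z) → NOT x
Note: A statement and its contrapositive are logically equivalent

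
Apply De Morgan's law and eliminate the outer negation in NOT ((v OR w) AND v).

NOT (v OR w) OR NOT v
De Morgan's: NOT(AND of terms) = OR of negations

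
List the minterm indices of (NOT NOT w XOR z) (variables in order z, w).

Σm(1, 2) = (NOT z AND w) OR (z AND NOT w)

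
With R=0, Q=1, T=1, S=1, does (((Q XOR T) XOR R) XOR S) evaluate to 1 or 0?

Substituting: (((1 XOR 1) XOR 0) XOR 1)
= 1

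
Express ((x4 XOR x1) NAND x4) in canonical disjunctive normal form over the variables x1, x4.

(NOT x1 AND NOT x4) OR (x1 AND NOT x4) OR (x1 AND x4)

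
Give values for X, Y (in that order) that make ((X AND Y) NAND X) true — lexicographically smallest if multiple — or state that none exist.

X=0, Y=0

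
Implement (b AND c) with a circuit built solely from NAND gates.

((b NAND c) NAND (b NAND c))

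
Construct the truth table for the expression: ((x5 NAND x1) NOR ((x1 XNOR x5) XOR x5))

x1 | x5 | Output
----------------
0 | 0 | 0
0 | 1 | 0
1 | 0 | 0
1 | 1 | 1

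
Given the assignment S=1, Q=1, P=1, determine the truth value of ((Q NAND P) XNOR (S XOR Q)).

Substituting: ((1 NAND 1) XNOR (1 XOR 1))
= 1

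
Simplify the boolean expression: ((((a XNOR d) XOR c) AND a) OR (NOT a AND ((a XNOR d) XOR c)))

By distribution ((E AND v) OR (E AND NOT v) = E):
= ((a XNOR d) XOR c)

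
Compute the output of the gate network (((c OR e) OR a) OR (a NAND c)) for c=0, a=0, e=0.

Substituting: (((0 OR 0) OR 0) OR (0 NAND 0))
= 1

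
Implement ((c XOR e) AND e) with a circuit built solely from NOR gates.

((((((c NOR e) NOR (c NOR e)) NOR ((c NOR e) NOR (c NOR e))) NOR ((((c NOR c) NOR (e NOR e)) NOR ((c NOR c) NOR (e NOR e))) NOR (((c NOR c) NOR (e NOR e)) NOR ((c NOR c) NOR (e NOR e))))) NOR ((((c NOR e) NOR (c NOR e)) NOR ((c NOR e) NOR (c NOR e))) NOR ((((c NOR c) NOR (e NOR e)) NOR ((c NOR c) NOR (e NOR e))) NOR (((c NOR c) NOR (e NOR e)) NOR ((c NOR c) NOR (e NOR e)))))) NOR (e NOR e))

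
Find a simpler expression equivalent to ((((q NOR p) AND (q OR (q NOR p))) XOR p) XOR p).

By XOR self-cancellation ((E XOR v) XOR v = E) then absorption (E AND (E OR v) = E):
= (q NOR p)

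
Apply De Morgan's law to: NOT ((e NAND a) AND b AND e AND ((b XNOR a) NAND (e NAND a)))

NOT (e NAND a) OR NOT b OR NOT e OR NOT ((b XNOR a) NAND (e NAND a))
De Morgan's: NOT(AND of terms) = OR of negations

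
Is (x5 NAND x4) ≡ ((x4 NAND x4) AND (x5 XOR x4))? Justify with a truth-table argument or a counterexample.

No. Counterexample: with x5=0, x4=0, Expression 1 = 1 but Expression 2 = 0.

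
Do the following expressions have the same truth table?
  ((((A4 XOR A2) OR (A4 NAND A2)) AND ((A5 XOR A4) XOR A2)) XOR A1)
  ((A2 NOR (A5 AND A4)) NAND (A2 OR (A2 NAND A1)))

No. Counterexample: with A4=0, A5=0, A2=0, A1=1, Expression 1 = 1 but Expression 2 = 0.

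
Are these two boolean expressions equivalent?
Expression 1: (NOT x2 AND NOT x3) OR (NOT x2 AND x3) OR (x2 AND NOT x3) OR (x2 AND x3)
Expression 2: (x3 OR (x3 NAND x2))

Yes, they are equivalent — the two output columns agree on all 4 assignments:
x2 | x3 | Expression 1 | Expression 2
-------------------------------------
0 | 0 | 1 | 1
0 | 1 | 1 | 1
1 | 0 | 1 | 1
1 | 1 | 1 | 1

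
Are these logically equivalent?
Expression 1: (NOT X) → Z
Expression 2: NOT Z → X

Yes, Contrapositive is always equivalent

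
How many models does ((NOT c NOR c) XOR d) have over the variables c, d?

Satisfying assignments: (0,1), (1,1)
Count: 2 out of 4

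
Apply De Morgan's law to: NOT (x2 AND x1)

NOT x2 OR NOT x1
De Morgan's: NOT(AND of terms) = OR of negations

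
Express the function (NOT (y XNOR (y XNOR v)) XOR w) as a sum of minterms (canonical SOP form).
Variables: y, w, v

Σm(0, 3, 4, 7) = (NOT y AND NOT w AND NOT v) OR (NOT y AND w AND v) OR (y AND NOT w AND NOT v) OR (y AND w AND v)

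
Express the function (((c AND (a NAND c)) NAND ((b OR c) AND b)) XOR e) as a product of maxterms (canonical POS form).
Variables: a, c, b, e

ΠM(1, 3, 5, 6, 9, 11, 13, 15) = (a OR c OR b OR NOT e) AND (a OR c OR NOT b OR NOT e) AND (a OR NOT c OR b OR NOT e) AND (a OR NOT c OR NOT b OR e) AND (NOT a OR c OR b OR NOT e) AND (NOT a OR c OR NOT b OR NOT e) AND (NOT a OR NOT c OR b OR NOT e) AND (NOT a OR NOT c OR NOT b OR NOT e)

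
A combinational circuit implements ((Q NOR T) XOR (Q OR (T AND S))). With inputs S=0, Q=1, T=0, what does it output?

Substituting: ((1 NOR 0) XOR (1 OR (0 AND 0)))
= 1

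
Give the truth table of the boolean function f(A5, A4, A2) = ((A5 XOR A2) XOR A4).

A5 | A4 | A2 | Output
---------------------
0 | 0 | 0 | 0
0 | 0 | 1 | 1
0 | 1 | 0 | 1
0 | 1 | 1 | 0
1 | 0 | 0 | 1
1 | 0 | 1 | 0
1 | 1 | 0 | 0
1 | 1 | 1 | 1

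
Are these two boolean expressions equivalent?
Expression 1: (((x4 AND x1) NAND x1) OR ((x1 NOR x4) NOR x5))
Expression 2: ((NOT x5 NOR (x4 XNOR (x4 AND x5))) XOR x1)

No. Counterexample: with x5=0, x1=0, x4=0, Expression 1 = 1 but Expression 2 = 0.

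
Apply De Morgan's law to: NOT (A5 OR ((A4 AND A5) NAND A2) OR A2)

NOT A5 AND NOT ((A4 AND A5) NAND A2) AND NOT A2
De Morgan's: NOT(OR of terms) = AND of negations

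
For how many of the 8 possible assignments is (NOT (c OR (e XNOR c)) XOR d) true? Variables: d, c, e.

Satisfying assignments: (0,0,1), (1,0,0), (1,1,0), (1,1,1)
Count: 4 out of 8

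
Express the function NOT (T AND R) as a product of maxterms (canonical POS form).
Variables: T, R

ΠM(3) = (NOT T OR NOT R)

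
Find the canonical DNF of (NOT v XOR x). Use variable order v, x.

(NOT v AND NOT x) OR (v AND x)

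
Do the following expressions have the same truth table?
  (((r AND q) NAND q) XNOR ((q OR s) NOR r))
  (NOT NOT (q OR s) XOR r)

No. Counterexample: with r=0, q=0, s=0, Expression 1 = 1 but Expression 2 = 0.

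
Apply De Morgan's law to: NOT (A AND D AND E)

NOT A OR NOT D OR NOT E
De Morgan's: NOT(AND of terms) = OR of negations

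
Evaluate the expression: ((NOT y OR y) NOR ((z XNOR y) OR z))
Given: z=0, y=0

Substituting: ((NOT 0 OR 0) NOR ((0 XNOR 0) OR 0))
= 0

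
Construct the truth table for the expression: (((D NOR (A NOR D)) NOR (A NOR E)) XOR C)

C | E | D | A | Output
----------------------
0 | 0 | 0 | 0 | 0
0 | 0 | 0 | 1 | 0
0 | 0 | 1 | 0 | 0
0 | 0 | 1 | 1 | 1
0 | 1 | 0 | 0 | 1
0 | 1 | 0 | 1 | 0
0 | 1 | 1 | 0 | 1
0 | 1 | 1 | 1 | 1
1 | 0 | 0 | 0 | 1
1 | 0 | 0 | 1 | 1
1 | 0 | 1 | 0 | 1
1 | 0 | 1 | 1 | 0
1 | 1 | 0 | 0 | 0
1 | 1 | 0 | 1 | 1
1 | 1 | 1 | 0 | 0
1 | 1 | 1 | 1 | 0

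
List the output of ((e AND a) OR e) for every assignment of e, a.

e | a | Output
--------------
0 | 0 | 0
0 | 1 | 0
1 | 0 | 1
1 | 1 | 1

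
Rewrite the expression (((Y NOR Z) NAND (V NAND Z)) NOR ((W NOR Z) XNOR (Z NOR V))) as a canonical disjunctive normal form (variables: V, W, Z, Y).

(NOT V AND W AND NOT Z AND NOT Y) OR (V AND NOT W AND NOT Z AND NOT Y)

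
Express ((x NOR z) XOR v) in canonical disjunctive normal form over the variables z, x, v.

(NOT z AND NOT x AND NOT v) OR (NOT z AND x AND v) OR (z AND NOT x AND v) OR (z AND x AND v)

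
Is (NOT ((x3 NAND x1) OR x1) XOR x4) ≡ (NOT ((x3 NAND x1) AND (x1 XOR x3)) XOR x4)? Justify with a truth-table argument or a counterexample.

No. Counterexample: with x4=0, x3=0, x1=0, Expression 1 = 0 but Expression 2 = 1.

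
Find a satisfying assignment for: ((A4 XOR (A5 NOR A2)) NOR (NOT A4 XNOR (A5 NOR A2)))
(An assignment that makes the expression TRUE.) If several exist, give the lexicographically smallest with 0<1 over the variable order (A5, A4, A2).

A5=0, A4=0, A2=1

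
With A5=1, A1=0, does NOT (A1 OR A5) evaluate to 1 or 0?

Substituting: NOT (0 OR 1)
= 0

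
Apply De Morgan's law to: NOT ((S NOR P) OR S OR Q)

NOT (S NOR P) AND NOT S AND NOT Q
De Morgan's: NOT(OR of terms) = AND of negations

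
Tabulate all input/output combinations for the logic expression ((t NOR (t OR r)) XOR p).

t | r | p | Output
------------------
0 | 0 | 0 | 1
0 | 0 | 1 | 0
0 | 1 | 0 | 0
0 | 1 | 1 | 1
1 | 0 | 0 | 0
1 | 0 | 1 | 1
1 | 1 | 0 | 0
1 | 1 | 1 | 1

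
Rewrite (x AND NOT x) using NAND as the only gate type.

((x NAND (x NAND x)) NAND (x NAND (x NAND x)))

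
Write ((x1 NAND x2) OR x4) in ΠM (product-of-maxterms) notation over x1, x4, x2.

ΠM(5) = (NOT x1 OR x4 OR NOT x2)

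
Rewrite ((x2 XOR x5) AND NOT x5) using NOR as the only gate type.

((((((x2 NOR x5) NOR (x2 NOR x5)) NOR ((x2 NOR x5) NOR (x2 NOR x5))) NOR ((((x2 NOR x2) NOR (x5 NOR x5)) NOR ((x2 NOR x2) NOR (x5 NOR x5))) NOR (((x2 NOR x2) NOR (x5 NOR x5)) NOR ((x2 NOR x2) NOR (x5 NOR x5))))) NOR ((((x2 NOR x5) NOR (x2 NOR x5)) NOR ((x2 NOR x5) NOR (x2 NOR x5))) NOR ((((x2 NOR x2) NOR (x5 NOR x5)) NOR ((x2 NOR x2) NOR (x5 NOR x5))) NOR (((x2 NOR x2) NOR (x5 NOR x5)) NOR ((x2 NOR x2) NOR (x5 NOR x5)))))) NOR ((x5 NOR x5) NOR (x5 NOR x5)))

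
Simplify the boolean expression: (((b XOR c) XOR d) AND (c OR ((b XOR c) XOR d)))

By absorption (E AND (E OR v) = E):
= ((b XOR c) XOR d)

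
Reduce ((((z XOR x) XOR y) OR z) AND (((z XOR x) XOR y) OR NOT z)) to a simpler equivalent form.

By distribution ((E OR v) AND (E OR NOT v) = E):
= ((z XOR x) XOR y)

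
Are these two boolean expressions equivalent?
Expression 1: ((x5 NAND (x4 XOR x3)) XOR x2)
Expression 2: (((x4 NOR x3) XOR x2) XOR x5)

No. Counterexample: with x2=0, x4=0, x3=0, x5=1, Expression 1 = 1 but Expression 2 = 0.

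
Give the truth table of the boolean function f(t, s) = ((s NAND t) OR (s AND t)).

t | s | Output
--------------
0 | 0 | 1
0 | 1 | 1
1 | 0 | 1
1 | 1 | 1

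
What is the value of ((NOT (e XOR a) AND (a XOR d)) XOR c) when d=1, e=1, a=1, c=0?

Substituting: ((NOT (1 XOR 1) AND (1 XOR 1)) XOR 0)
= 0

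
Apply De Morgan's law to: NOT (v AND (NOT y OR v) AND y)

NOT v OR NOT (NOT y OR v) OR NOT y
De Morgan's: NOT(AND of terms) = OR of negations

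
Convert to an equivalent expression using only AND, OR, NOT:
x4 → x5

NOT x4 OR x5
(Implication elimination: A → B = NOT A OR B)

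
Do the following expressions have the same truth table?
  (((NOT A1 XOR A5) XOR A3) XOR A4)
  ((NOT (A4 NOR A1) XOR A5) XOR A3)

No. Counterexample: with A5=0, A1=0, A3=0, A4=0, Expression 1 = 1 but Expression 2 = 0.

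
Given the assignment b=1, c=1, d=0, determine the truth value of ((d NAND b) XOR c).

Substituting: ((0 NAND 1) XOR 1)
= 0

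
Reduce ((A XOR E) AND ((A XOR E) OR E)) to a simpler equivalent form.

By absorption (E AND (E OR v) = E):
= (A XOR E)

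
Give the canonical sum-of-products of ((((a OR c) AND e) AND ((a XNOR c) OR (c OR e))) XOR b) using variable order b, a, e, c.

Σm(3, 6, 7, 8, 9, 10, 12, 13) = (NOT b AND NOT a AND e AND c) OR (NOT b AND a AND e AND NOT c) OR (NOT b AND a AND e AND c) OR (b AND NOT a AND NOT e AND NOT c) OR (b AND NOT a AND NOT e AND c) OR (b AND NOT a AND e AND NOT c) OR (b AND a AND NOT e AND NOT c) OR (b AND a AND NOT e AND c)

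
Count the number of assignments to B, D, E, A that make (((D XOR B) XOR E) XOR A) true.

Satisfying assignments: (0,0,0,1), (0,0,1,0), (0,1,0,0), (0,1,1,1), (1,0,0,0), (1,0,1,1), (1,1,0,1), (1,1,1,0)
Count: 8 out of 16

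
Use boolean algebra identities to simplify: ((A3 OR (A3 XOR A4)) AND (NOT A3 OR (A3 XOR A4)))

By distribution ((E OR v) AND (E OR NOT v) = E):
= (A3 XOR A4)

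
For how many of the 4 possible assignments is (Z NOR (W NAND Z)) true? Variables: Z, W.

No assignment satisfies the expression.
Count: 0 out of 4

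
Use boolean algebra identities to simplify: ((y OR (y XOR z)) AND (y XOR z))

By absorption (E AND (E OR v) = E):
= (y XOR z)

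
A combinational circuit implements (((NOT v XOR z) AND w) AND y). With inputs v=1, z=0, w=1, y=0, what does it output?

Substituting: (((NOT 1 XOR 0) AND 1) AND 0)
= 0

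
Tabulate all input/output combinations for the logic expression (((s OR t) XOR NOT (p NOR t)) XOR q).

q | s | p | t | Output
----------------------
0 | 0 | 0 | 0 | 0
0 | 0 | 0 | 1 | 0
0 | 0 | 1 | 0 | 1
0 | 0 | 1 | 1 | 0
0 | 1 | 0 | 0 | 1
0 | 1 | 0 | 1 | 0
0 | 1 | 1 | 0 | 0
0 | 1 | 1 | 1 | 0
1 | 0 | 0 | 0 | 1
1 | 0 | 0 | 1 | 1
1 | 0 | 1 | 0 | 0
1 | 0 | 1 | 1 | 1
1 | 1 | 0 | 0 | 0
1 | 1 | 0 | 1 | 1
1 | 1 | 1 | 0 | 1
1 | 1 | 1 | 1 | 1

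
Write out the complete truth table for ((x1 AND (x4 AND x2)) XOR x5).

x2 | x5 | x1 | x4 | Output
--------------------------
0 | 0 | 0 | 0 | 0
0 | 0 | 0 | 1 | 0
0 | 0 | 1 | 0 | 0
0 | 0 | 1 | 1 | 0
0 | 1 | 0 | 0 | 1
0 | 1 | 0 | 1 | 1
0 | 1 | 1 | 0 | 1
0 | 1 | 1 | 1 | 1
1 | 0 | 0 | 0 | 0
1 | 0 | 0 | 1 | 0
1 | 0 | 1 | 0 | 0
1 | 0 | 1 | 1 | 1
1 | 1 | 0 | 0 | 1
1 | 1 | 0 | 1 | 1
1 | 1 | 1 | 0 | 1
1 | 1 | 1 | 1 | 0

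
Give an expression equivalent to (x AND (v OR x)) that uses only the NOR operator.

((x NOR x) NOR (((v NOR x) NOR (v NOR x)) NOR ((v NOR x) NOR (v NOR x))))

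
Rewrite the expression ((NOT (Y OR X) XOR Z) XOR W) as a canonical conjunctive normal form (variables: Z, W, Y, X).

(Z OR W OR Y OR NOT X) AND (Z OR W OR NOT Y OR X) AND (Z OR W OR NOT Y OR NOT X) AND (Z OR NOT W OR Y OR X) AND (NOT Z OR W OR Y OR X) AND (NOT Z OR NOT W OR Y OR NOT X) AND (NOT Z OR NOT W OR NOT Y OR X) AND (NOT Z OR NOT W OR NOT Y OR NOT X)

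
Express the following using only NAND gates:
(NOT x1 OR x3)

(((x1 NAND x1) NAND (x1 NAND x1)) NAND (x3 NAND x3))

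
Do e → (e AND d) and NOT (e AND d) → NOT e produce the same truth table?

Yes, Contrapositive is always equivalent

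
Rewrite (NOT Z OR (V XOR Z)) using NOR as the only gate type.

(((Z NOR Z) NOR ((((V NOR Z) NOR (V NOR Z)) NOR ((V NOR Z) NOR (V NOR Z))) NOR ((((V NOR V) NOR (Z NOR Z)) NOR ((V NOR V) NOR (Z NOR Z))) NOR (((V NOR V) NOR (Z NOR Z)) NOR ((V NOR V) NOR (Z NOR Z)))))) NOR ((Z NOR Z) NOR ((((V NOR Z) NOR (V NOR Z)) NOR ((V NOR Z) NOR (V NOR Z))) NOR ((((V NOR V) NOR (Z NOR Z)) NOR ((V NOR V) NOR (Z NOR Z))) NOR (((V NOR V) NOR (Z NOR Z)) NOR ((V NOR V) NOR (Z NOR Z)))))))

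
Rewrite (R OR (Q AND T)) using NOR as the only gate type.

((R NOR ((Q NOR Q) NOR (T NOR T))) NOR (R NOR ((Q NOR Q) NOR (T NOR T))))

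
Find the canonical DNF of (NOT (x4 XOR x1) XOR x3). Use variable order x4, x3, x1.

(NOT x4 AND NOT x3 AND NOT x1) OR (NOT x4 AND x3 AND x1) OR (x4 AND NOT x3 AND x1) OR (x4 AND x3 AND NOT x1)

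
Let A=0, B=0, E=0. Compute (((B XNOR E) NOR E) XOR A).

Substituting: (((0 XNOR 0) NOR 0) XOR 0)
= 0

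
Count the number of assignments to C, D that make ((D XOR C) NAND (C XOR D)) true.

Satisfying assignments: (0,0), (1,1)
Count: 2 out of 4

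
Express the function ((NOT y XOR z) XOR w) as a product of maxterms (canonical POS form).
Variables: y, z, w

ΠM(1, 2, 4, 7) = (y OR z OR NOT w) AND (y OR NOT z OR w) AND (NOT y OR z OR w) AND (NOT y OR NOT z OR NOT w)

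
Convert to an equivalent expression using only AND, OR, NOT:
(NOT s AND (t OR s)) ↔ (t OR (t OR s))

((NOT s AND (t OR s)) AND (t OR (t OR s))) OR (NOT (NOT s AND (t OR s)) AND NOT (t OR (t OR s)))
(Biconditional = both true or both false)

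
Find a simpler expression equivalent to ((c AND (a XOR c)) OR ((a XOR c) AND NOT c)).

By distribution ((E AND v) OR (E AND NOT v) = E):
= (a XOR c)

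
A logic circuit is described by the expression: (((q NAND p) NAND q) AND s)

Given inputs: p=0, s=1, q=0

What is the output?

Substituting: (((0 NAND 0) NAND 0) AND 1)
= 1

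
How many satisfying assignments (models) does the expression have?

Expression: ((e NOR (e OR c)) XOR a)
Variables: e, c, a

Satisfying assignments: (0,0,0), (0,1,1), (1,0,1), (1,1,1)
Count: 4 out of 8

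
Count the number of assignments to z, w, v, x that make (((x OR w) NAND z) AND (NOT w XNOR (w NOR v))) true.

Satisfying assignments: (0,0,0,0), (0,0,0,1), (0,1,0,0), (0,1,0,1), (0,1,1,0), (0,1,1,1), (1,0,0,0)
Count: 7 out of 16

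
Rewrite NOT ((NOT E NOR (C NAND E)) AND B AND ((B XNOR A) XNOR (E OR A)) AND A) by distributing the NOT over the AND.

NOT (NOT E NOR (C NAND E)) OR NOT B OR NOT ((B XNOR A) XNOR (E OR A)) OR NOT A
De Morgan's: NOT(AND of terms) = OR of negations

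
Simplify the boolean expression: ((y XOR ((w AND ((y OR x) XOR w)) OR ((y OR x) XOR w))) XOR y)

By XOR self-cancellation ((E XOR v) XOR v = E) then absorption (E OR (E AND v) = E):
= ((y OR x) XOR w)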